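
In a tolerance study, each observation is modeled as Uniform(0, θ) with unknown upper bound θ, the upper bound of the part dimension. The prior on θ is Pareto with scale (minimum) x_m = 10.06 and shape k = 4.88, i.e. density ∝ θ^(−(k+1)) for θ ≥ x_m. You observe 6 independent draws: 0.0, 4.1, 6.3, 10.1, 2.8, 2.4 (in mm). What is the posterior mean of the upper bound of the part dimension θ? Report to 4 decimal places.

A Pareto(scale x_m, shape k) prior on the upper bound θ of Uniform(0, θ) is conjugate: posterior is Pareto(max(x_m, max xᵢ), k + n).
Sample maximum = 10.1; prior scale x_m = 10.06 → posterior scale = max = 10.10.
Posterior shape = 4.88 + 6 = 10.88.
E[θ|data] = k·x_m/(k−1) = 10.88·10.10/9.88 = 11.1223.

11.1223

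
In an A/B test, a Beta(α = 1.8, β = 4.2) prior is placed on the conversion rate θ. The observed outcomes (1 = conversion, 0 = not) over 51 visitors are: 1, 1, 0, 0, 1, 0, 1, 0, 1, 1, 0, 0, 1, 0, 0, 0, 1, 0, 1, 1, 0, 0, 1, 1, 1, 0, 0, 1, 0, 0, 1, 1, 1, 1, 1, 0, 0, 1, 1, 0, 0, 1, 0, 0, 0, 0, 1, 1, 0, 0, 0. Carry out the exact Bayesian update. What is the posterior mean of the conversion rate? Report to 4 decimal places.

0.4526

The Beta prior is conjugate to a Binomial/Bernoulli likelihood; the update adds successes to α and failures to β.
Posterior: Beta(α+k, β+n−k) = Beta(1.8+24, 4.2+27) = Beta(25.8, 31.2).
Posterior mean = α/(α+β) = 25.8/57.0 = 0.4526.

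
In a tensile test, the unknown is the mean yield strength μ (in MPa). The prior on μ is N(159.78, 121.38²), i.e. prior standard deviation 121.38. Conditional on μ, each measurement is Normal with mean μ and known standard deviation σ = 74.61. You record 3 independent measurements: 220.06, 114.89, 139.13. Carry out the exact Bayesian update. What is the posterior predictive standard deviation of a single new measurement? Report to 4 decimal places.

For Normal data with known variance σ², a Normal(μ₀, σ₀²) prior on μ is conjugate. Posterior precision = 1/σ₀² + n/σ²; posterior mean is the precision-weighted average of μ₀ and x̄.
σ₀² = 121.38² = 14733.1044, σ² = 74.61² = 5566.6521; σ² + n·σ₀² = 5566.6521 + 3·14733.1044 = 49765.9653.
Posterior precision = 1/σ₀² + n/σ² = 1/14733.1044 + 3/5566.6521 = (σ² + n·σ₀²)/(σ₀²σ²) = 49765.9653/(14733.1044·5566.6521); posterior variance σₙ² = σ₀²σ²/(σ² + n·σ₀²) = 14733.1044·5566.6521/49765.9653 = 1647.995092.
Predictive variance for one new observation = σₙ² + σ² = 14733.1044·5566.6521/49765.9653 + 5566.6521 = σ²·(σ₀² + 49765.9653)/49765.9653 = 5566.6521·64499.0697/49765.9653 = 7214.647192; SD = √(5566.6521·64499.0697/49765.9653) = 84.9391.

84.9391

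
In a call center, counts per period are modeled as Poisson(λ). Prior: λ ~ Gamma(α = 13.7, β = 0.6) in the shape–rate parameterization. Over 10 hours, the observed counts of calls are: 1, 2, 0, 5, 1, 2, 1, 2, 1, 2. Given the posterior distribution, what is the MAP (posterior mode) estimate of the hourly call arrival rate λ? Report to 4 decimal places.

2.8019

With a Gamma(shape α, rate β) prior, the Poisson likelihood is conjugate: the posterior is Gamma(α + ΣXᵢ, β + n).
Sum of counts S = 17 over n = 10 hours.
Posterior: Gamma(α+S, β+n) = Gamma(13.7+17, 0.6+10) = Gamma(30.7, 10.6).
Mode of Gamma(α,β) for α≥1 is (α−1)/β = 29.7/10.6 = 2.8019.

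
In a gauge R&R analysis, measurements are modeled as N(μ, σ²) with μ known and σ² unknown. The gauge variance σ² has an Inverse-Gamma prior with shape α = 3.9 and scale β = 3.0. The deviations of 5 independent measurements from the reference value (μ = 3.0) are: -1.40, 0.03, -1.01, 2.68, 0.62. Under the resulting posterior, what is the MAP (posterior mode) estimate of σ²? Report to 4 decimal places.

1.1181

With known mean μ and an Inverse-Gamma(α, β) prior on σ², the Normal likelihood is conjugate: posterior is Inv-Gamma(α + n/2, β + Σ(xᵢ−μ)²/2).
Σ(xᵢ−μ)² = (-1.40)² + (0.03)² + (-1.01)² + (2.68)² + (0.62)² = 10.5478.
Posterior: Inv-Gamma(3.9 + 5/2, 3.0 + 10.5478/2) = Inv-Gamma(6.40, 8.27390).
Mode = β/(α+1) = 8.27390/7.40 = 1.1181.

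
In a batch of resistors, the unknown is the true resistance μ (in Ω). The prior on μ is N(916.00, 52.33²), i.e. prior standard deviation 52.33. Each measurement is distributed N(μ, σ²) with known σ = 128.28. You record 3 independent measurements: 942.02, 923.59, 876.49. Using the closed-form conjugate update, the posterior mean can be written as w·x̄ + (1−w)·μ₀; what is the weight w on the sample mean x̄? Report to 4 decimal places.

For Normal data with known variance σ², a Normal(μ₀, σ₀²) prior on μ is conjugate. Posterior precision = 1/σ₀² + n/σ²; posterior mean is the precision-weighted average of μ₀ and x̄.
σ₀² = 52.33² = 2738.4289, σ² = 128.28² = 16455.7584. Prior precision 1/σ₀² = 1/2738.4289; data precision n/σ² = 3/16455.7584.
w = (n/σ²)/(1/σ₀² + n/σ²) = n·σ₀²/(σ² + n·σ₀²) = 3·2738.4289/(16455.7584 + 3·2738.4289) = 8215.2867/24671.0451 = 0.3330.

0.3330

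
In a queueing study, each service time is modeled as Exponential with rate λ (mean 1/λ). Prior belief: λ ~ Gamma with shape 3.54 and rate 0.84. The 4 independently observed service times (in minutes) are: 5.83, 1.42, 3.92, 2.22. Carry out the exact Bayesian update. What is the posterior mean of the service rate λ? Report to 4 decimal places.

0.5299

With a Gamma(shape α, rate β) prior on the exponential rate λ, the posterior after n observations with total T = Σxᵢ is Gamma(α+n, β+T).
Sum of observations T = 13.39 minutes; n = 4.
Posterior: Gamma(3.54+4, 0.84+13.39) = Gamma(7.54, 14.23).
Posterior mean of λ = α/β = 7.54/14.23 = 0.5299.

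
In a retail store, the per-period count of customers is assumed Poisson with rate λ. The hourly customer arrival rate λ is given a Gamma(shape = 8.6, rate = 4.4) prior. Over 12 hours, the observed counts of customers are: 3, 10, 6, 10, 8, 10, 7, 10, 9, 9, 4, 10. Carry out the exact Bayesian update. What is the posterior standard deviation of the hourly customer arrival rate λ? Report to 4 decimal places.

With a Gamma(shape α, rate β) prior, the Poisson likelihood is conjugate: the posterior is Gamma(α + ΣXᵢ, β + n).
Sum of counts S = 96 over n = 12 hours.
Posterior: Gamma(α+S, β+n) = Gamma(8.6+96, 4.4+12) = Gamma(104.6, 16.4).
SD = √α/β = √104.6/16.4 = 0.6236.

0.6236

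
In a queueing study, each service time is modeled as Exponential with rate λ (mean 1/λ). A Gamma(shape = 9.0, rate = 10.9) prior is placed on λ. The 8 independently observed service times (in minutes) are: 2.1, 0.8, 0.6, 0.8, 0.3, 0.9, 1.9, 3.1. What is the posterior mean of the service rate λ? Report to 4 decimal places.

0.7944

With a Gamma(shape α, rate β) prior on the exponential rate λ, the posterior after n observations with total T = Σxᵢ is Gamma(α+n, β+T).
Sum of observations T = 10.5 minutes; n = 8.
Posterior: Gamma(9.0+8, 10.9+10.5) = Gamma(17.0, 21.4).
Posterior mean of λ = α/β = 17.0/21.4 = 0.7944.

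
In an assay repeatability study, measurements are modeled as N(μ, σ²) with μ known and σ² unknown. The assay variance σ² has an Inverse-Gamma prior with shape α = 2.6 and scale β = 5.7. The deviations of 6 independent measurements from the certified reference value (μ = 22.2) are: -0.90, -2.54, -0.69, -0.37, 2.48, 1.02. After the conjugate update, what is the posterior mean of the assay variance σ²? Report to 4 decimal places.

With known mean μ and an Inverse-Gamma(α, β) prior on σ², the Normal likelihood is conjugate: posterior is Inv-Gamma(α + n/2, β + Σ(xᵢ−μ)²/2).
Σ(xᵢ−μ)² = (-0.90)² + (-2.54)² + (-0.69)² + (-0.37)² + (2.48)² + (1.02)² = 15.0654.
Posterior: Inv-Gamma(2.6 + 6/2, 5.7 + 15.0654/2) = Inv-Gamma(5.60, 13.23270).
E[σ²|data] = β/(α−1) = 13.23270/4.60 = 2.8767.

2.8767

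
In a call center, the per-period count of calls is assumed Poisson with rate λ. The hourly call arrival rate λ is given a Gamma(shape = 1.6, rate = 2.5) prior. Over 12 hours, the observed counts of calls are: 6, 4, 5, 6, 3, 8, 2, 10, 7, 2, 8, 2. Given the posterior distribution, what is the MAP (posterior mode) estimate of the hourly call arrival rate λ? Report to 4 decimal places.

4.3862

With a Gamma(shape α, rate β) prior, the Poisson likelihood is conjugate: the posterior is Gamma(α + ΣXᵢ, β + n).
Sum of counts S = 63 over n = 12 hours.
Posterior: Gamma(α+S, β+n) = Gamma(1.6+63, 2.5+12) = Gamma(64.6, 14.5).
Mode of Gamma(α,β) for α≥1 is (α−1)/β = 63.6/14.5 = 4.3862.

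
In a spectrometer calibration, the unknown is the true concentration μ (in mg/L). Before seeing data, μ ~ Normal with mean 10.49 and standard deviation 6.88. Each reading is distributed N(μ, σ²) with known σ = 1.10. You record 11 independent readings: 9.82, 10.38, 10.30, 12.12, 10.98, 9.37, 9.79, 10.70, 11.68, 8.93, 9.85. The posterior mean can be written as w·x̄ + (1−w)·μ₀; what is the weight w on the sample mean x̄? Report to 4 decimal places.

For Normal data with known variance σ², a Normal(μ₀, σ₀²) prior on μ is conjugate. Posterior precision = 1/σ₀² + n/σ²; posterior mean is the precision-weighted average of μ₀ and x̄.
σ₀² = 6.88² = 47.3344, σ² = 1.10² = 1.21. Prior precision 1/σ₀² = 1/47.3344; data precision n/σ² = 11/1.21.
w = (n/σ²)/(1/σ₀² + n/σ²) = n·σ₀²/(σ² + n·σ₀²) = 11·47.3344/(1.21 + 11·47.3344) = 520.6784/521.8884 = 0.9977.

0.9977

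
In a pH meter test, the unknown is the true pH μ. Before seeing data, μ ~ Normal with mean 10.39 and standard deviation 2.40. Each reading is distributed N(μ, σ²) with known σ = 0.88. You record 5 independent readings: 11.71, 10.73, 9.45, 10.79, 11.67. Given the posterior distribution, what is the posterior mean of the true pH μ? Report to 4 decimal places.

For Normal data with known variance σ², a Normal(μ₀, σ₀²) prior on μ is conjugate. Posterior precision = 1/σ₀² + n/σ²; posterior mean is the precision-weighted average of μ₀ and x̄.
Σxᵢ = 11.71 + 10.73 + 9.45 + 10.79 + 11.67 = 54.35, so n·x̄ = 54.35.
σ₀² = 2.40² = 5.76, σ² = 0.88² = 0.7744; σ² + n·σ₀² = 0.7744 + 5·5.76 = 29.5744.
Posterior mean = (μ₀/σ₀² + n·x̄/σ²)/(1/σ₀² + n/σ²) = (σ²·μ₀ + σ₀²·n·x̄)/(σ² + n·σ₀²) = (0.7744·10.39 + 5.76·54.35)/29.5744 = 321.102016/29.5744 = 10.8574.

10.8574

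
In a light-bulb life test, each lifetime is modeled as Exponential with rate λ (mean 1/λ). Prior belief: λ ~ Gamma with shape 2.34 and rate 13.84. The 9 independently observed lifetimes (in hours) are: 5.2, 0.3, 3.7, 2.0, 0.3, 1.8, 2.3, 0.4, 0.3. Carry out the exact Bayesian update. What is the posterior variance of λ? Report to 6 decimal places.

0.012483

With a Gamma(shape α, rate β) prior on the exponential rate λ, the posterior after n observations with total T = Σxᵢ is Gamma(α+n, β+T).
Sum of observations T = 16.3 hours; n = 9.
Posterior: Gamma(2.34+9, 13.84+16.3) = Gamma(11.34, 30.14).
Var = α/β² = 0.012483.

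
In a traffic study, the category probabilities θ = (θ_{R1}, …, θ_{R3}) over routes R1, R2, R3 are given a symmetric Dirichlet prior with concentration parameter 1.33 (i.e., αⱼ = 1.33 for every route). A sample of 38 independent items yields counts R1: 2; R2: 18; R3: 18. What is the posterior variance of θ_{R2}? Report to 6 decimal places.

The Dirichlet prior is conjugate to the Multinomial likelihood: each posterior αⱼ = prior αⱼ + observed count nⱼ.
Posterior concentration: (3.33, 19.33, 19.33), total = 41.99.
Var[θ_j] = α_j(Σα−α_j)/((Σα)²(Σα+1)) = 19.33·22.66/(41.99²·42.99) = 0.005779.

0.005779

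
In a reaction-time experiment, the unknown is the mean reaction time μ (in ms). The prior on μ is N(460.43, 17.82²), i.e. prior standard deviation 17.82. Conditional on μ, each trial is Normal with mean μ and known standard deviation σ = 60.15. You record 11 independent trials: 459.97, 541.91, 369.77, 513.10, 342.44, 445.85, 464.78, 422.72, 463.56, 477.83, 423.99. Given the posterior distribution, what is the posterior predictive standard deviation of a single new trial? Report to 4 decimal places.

61.4784

For Normal data with known variance σ², a Normal(μ₀, σ₀²) prior on μ is conjugate. Posterior precision = 1/σ₀² + n/σ²; posterior mean is the precision-weighted average of μ₀ and x̄.
σ₀² = 17.82² = 317.5524, σ² = 60.15² = 3618.0225; σ² + n·σ₀² = 3618.0225 + 11·317.5524 = 7111.0989.
Posterior precision = 1/σ₀² + n/σ² = 1/317.5524 + 11/3618.0225 = (σ² + n·σ₀²)/(σ₀²σ²) = 7111.0989/(317.5524·3618.0225); posterior variance σₙ² = σ₀²σ²/(σ² + n·σ₀²) = 317.5524·3618.0225/7111.0989 = 161.565989.
Predictive variance for one new observation = σₙ² + σ² = 317.5524·3618.0225/7111.0989 + 3618.0225 = σ²·(σ₀² + 7111.0989)/7111.0989 = 3618.0225·7428.6513/7111.0989 = 3779.588489; SD = √(3618.0225·7428.6513/7111.0989) = 61.4784.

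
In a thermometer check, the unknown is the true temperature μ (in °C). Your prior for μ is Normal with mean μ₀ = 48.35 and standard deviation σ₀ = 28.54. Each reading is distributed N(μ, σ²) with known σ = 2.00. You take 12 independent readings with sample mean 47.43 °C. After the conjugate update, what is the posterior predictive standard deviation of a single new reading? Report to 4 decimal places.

2.0816

For Normal data with known variance σ², a Normal(μ₀, σ₀²) prior on μ is conjugate. Posterior precision = 1/σ₀² + n/σ²; posterior mean is the precision-weighted average of μ₀ and x̄.
σ₀² = 28.54² = 814.5316, σ² = 2.00² = 4; σ² + n·σ₀² = 4 + 12·814.5316 = 9778.3792.
Posterior precision = 1/σ₀² + n/σ² = 1/814.5316 + 12/4 = (σ² + n·σ₀²)/(σ₀²σ²) = 9778.3792/(814.5316·4); posterior variance σₙ² = σ₀²σ²/(σ² + n·σ₀²) = 814.5316·4/9778.3792 = 0.333197.
Predictive variance for one new observation = σₙ² + σ² = 814.5316·4/9778.3792 + 4 = σ²·(σ₀² + 9778.3792)/9778.3792 = 4·10592.9108/9778.3792 = 4.333197; SD = √(4·10592.9108/9778.3792) = 2.0816.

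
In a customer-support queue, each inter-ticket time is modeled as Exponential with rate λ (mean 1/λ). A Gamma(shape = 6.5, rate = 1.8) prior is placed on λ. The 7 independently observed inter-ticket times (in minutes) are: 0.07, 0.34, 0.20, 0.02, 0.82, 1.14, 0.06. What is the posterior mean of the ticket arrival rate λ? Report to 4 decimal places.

3.0337

With a Gamma(shape α, rate β) prior on the exponential rate λ, the posterior after n observations with total T = Σxᵢ is Gamma(α+n, β+T).
Sum of observations T = 2.65 minutes; n = 7.
Posterior: Gamma(6.5+7, 1.8+2.65) = Gamma(13.5, 4.45).
Posterior mean of λ = α/β = 13.5/4.45 = 3.0337.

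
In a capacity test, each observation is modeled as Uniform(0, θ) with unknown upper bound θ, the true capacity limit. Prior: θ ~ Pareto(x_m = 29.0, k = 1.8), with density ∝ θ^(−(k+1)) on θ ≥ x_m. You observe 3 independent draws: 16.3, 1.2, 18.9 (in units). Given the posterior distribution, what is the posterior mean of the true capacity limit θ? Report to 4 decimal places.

36.6316

A Pareto(scale x_m, shape k) prior on the upper bound θ of Uniform(0, θ) is conjugate: posterior is Pareto(max(x_m, max xᵢ), k + n).
Sample maximum = 18.9; prior scale x_m = 29.0 → posterior scale = max = 29.0.
Posterior shape = 1.8 + 3 = 4.8.
E[θ|data] = k·x_m/(k−1) = 4.8·29.0/3.8 = 36.6316.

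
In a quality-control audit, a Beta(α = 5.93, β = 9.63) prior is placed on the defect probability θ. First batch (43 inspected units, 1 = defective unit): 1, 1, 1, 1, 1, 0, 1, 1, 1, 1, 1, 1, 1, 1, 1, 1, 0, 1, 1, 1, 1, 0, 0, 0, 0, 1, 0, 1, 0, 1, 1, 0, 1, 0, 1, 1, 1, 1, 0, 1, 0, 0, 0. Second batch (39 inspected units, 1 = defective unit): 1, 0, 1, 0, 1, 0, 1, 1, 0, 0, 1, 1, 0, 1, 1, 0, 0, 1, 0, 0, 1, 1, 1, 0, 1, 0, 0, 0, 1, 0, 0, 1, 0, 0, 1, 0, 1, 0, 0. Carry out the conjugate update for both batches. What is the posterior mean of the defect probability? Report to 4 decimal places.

The Beta prior is conjugate to a Binomial/Bernoulli likelihood; the update adds successes to α and failures to β.
After batch 1: Beta(5.93+29, 9.63+14) = Beta(34.93, 23.63).
After batch 2: Beta(34.93+18, 23.63+21) = Beta(52.93, 44.63).
Posterior mean = α/(α+β) = 52.93/97.56 = 0.5425.

0.5425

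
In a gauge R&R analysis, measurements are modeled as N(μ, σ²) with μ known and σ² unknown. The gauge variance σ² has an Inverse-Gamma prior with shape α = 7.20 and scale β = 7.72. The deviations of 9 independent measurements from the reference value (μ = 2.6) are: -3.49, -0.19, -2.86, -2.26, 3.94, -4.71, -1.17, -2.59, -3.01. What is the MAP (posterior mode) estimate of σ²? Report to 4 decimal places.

3.7712

With known mean μ and an Inverse-Gamma(α, β) prior on σ², the Normal likelihood is conjugate: posterior is Inv-Gamma(α + n/2, β + Σ(xᵢ−μ)²/2).
Σ(xᵢ−μ)² = (-3.49)² + (-0.19)² + (-2.86)² + (-2.26)² + (3.94)² + (-4.71)² + (-1.17)² + (-2.59)² + (-3.01)² = 80.3482.
Posterior: Inv-Gamma(7.20 + 9/2, 7.72 + 80.3482/2) = Inv-Gamma(11.70, 47.89410).
Mode = β/(α+1) = 47.89410/12.70 = 3.7712.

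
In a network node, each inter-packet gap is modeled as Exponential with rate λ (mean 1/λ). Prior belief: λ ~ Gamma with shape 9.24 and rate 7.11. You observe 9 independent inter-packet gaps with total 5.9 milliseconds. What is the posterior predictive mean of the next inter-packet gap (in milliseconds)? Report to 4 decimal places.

With a Gamma(shape α, rate β) prior on the exponential rate λ, the posterior after n observations with total T = Σxᵢ is Gamma(α+n, β+T).
Posterior: Gamma(9.24+9, 7.11+5.9) = Gamma(18.24, 13.01).
The predictive distribution for the next observation is Lomax; its mean is β/(α−1) = 13.01/17.24 = 0.7546.

0.7546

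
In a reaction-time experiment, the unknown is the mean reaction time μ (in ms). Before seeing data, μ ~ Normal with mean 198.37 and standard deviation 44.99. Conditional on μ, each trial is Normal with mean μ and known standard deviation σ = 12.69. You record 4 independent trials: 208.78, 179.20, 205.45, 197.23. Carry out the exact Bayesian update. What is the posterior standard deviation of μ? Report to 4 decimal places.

For Normal data with known variance σ², a Normal(μ₀, σ₀²) prior on μ is conjugate. Posterior precision = 1/σ₀² + n/σ²; posterior mean is the precision-weighted average of μ₀ and x̄.
σ₀² = 44.99² = 2024.1001, σ² = 12.69² = 161.0361; σ² + n·σ₀² = 161.0361 + 4·2024.1001 = 8257.4365.
Posterior precision = 1/σ₀² + n/σ² = 1/2024.1001 + 4/161.0361 = (σ² + n·σ₀²)/(σ₀²σ²) = 8257.4365/(2024.1001·161.0361); posterior variance σₙ² = σ₀²σ²/(σ² + n·σ₀²) = 2024.1001·161.0361/8257.4365 = 39.473896.
Posterior SD = √σₙ² = √(2024.1001·161.0361/8257.4365) = 6.2828.

6.2828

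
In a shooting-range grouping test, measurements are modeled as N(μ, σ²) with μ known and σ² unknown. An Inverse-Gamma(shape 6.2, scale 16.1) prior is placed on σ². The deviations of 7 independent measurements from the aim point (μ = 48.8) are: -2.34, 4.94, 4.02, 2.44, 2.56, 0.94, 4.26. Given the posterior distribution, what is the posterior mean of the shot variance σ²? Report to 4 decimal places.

6.3091

With known mean μ and an Inverse-Gamma(α, β) prior on σ², the Normal likelihood is conjugate: posterior is Inv-Gamma(α + n/2, β + Σ(xᵢ−μ)²/2).
Σ(xᵢ−μ)² = (-2.34)² + (4.94)² + (4.02)² + (2.44)² + (2.56)² + (0.94)² + (4.26)² = 77.5780.
Posterior: Inv-Gamma(6.2 + 7/2, 16.1 + 77.5780/2) = Inv-Gamma(9.70, 54.88900).
E[σ²|data] = β/(α−1) = 54.88900/8.70 = 6.3091.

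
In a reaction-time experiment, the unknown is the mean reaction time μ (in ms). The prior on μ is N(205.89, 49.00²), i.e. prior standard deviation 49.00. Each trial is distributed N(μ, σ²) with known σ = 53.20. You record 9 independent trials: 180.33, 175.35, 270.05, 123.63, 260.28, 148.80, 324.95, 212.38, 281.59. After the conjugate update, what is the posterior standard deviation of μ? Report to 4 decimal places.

16.6749

For Normal data with known variance σ², a Normal(μ₀, σ₀²) prior on μ is conjugate. Posterior precision = 1/σ₀² + n/σ²; posterior mean is the precision-weighted average of μ₀ and x̄.
σ₀² = 49.00² = 2401, σ² = 53.20² = 2830.24; σ² + n·σ₀² = 2830.24 + 9·2401 = 24439.24.
Posterior precision = 1/σ₀² + n/σ² = 1/2401 + 9/2830.24 = (σ² + n·σ₀²)/(σ₀²σ²) = 24439.24/(2401·2830.24); posterior variance σₙ² = σ₀²σ²/(σ² + n·σ₀²) = 2401·2830.24/24439.24 = 278.053092.
Posterior SD = √σₙ² = √(2401·2830.24/24439.24) = 16.6749.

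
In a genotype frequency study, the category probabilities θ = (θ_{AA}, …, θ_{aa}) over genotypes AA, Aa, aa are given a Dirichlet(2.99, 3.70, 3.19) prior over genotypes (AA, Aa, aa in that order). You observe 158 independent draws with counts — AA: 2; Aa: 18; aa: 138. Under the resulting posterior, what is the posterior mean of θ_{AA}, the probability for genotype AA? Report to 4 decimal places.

0.0297

The Dirichlet prior is conjugate to the Multinomial likelihood: each posterior αⱼ = prior αⱼ + observed count nⱼ.
Posterior concentration: (4.99, 21.70, 141.19), total = 167.88.
E[θ_{AA}|data] = α_{AA}/Σα = 4.99/167.88 = 0.0297.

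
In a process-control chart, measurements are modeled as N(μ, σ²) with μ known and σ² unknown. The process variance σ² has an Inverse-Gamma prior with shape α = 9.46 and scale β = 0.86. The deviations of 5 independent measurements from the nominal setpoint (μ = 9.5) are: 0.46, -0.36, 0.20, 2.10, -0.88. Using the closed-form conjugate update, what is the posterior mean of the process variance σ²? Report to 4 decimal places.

0.3324

With known mean μ and an Inverse-Gamma(α, β) prior on σ², the Normal likelihood is conjugate: posterior is Inv-Gamma(α + n/2, β + Σ(xᵢ−μ)²/2).
Σ(xᵢ−μ)² = (0.46)² + (-0.36)² + (0.20)² + (2.10)² + (-0.88)² = 5.5656.
Posterior: Inv-Gamma(9.46 + 5/2, 0.86 + 5.5656/2) = Inv-Gamma(11.96, 3.64280).
E[σ²|data] = β/(α−1) = 3.64280/10.96 = 0.3324.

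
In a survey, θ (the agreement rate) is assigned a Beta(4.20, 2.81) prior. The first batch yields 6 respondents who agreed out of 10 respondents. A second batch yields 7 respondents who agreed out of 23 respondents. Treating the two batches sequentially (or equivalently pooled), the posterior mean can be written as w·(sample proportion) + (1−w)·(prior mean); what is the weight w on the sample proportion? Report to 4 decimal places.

The Beta prior is conjugate to a Binomial/Bernoulli likelihood; the update adds successes to α and failures to β.
Total number of respondents: n = 10 + 23 = 33.
Posterior mean = (α₀+k)/(α₀+β₀+n) = [n/(α₀+β₀+n)]·(k/n) + [(α₀+β₀)/(α₀+β₀+n)]·α₀/(α₀+β₀), so only n and the prior enter the weight.
The weight on the data is w = n/(α₀+β₀+n) = 33/(4.20+2.81+33) = 33/40.01 = 0.8248.

0.8248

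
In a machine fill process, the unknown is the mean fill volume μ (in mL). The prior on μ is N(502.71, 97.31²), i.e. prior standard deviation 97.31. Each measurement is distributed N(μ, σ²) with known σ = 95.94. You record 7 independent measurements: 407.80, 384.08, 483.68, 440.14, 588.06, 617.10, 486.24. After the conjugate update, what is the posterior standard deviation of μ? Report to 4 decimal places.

33.9793

For Normal data with known variance σ², a Normal(μ₀, σ₀²) prior on μ is conjugate. Posterior precision = 1/σ₀² + n/σ²; posterior mean is the precision-weighted average of μ₀ and x̄.
σ₀² = 97.31² = 9469.2361, σ² = 95.94² = 9204.4836; σ² + n·σ₀² = 9204.4836 + 7·9469.2361 = 75489.1363.
Posterior precision = 1/σ₀² + n/σ² = 1/9469.2361 + 7/9204.4836 = (σ² + n·σ₀²)/(σ₀²σ²) = 75489.1363/(9469.2361·9204.4836); posterior variance σₙ² = σ₀²σ²/(σ² + n·σ₀²) = 9469.2361·9204.4836/75489.1363 = 1154.595650.
Posterior SD = √σₙ² = √(9469.2361·9204.4836/75489.1363) = 33.9793.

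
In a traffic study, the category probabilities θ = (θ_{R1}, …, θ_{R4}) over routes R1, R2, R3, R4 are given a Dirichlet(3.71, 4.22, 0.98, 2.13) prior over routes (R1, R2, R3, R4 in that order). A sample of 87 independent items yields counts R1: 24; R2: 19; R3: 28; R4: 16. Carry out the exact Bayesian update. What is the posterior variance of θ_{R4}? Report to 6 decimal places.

0.001522

The Dirichlet prior is conjugate to the Multinomial likelihood: each posterior αⱼ = prior αⱼ + observed count nⱼ.
Posterior concentration: (27.71, 23.22, 28.98, 18.13), total = 98.04.
Var[θ_j] = α_j(Σα−α_j)/((Σα)²(Σα+1)) = 18.13·79.91/(98.04²·99.04) = 0.001522.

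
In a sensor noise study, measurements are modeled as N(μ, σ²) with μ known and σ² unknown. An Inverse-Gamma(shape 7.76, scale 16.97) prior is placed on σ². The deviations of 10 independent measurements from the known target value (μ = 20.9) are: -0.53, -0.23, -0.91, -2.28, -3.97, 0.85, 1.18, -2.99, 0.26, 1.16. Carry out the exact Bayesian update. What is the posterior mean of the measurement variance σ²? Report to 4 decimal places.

2.9137

With known mean μ and an Inverse-Gamma(α, β) prior on σ², the Normal likelihood is conjugate: posterior is Inv-Gamma(α + n/2, β + Σ(xᵢ−μ)²/2).
Σ(xᵢ−μ)² = (-0.53)² + (-0.23)² + (-0.91)² + (-2.28)² + (-3.97)² + (0.85)² + (1.18)² + (-2.99)² + (0.26)² + (1.16)² = 34.5894.
Posterior: Inv-Gamma(7.76 + 10/2, 16.97 + 34.5894/2) = Inv-Gamma(12.76, 34.26470).
E[σ²|data] = β/(α−1) = 34.26470/11.76 = 2.9137.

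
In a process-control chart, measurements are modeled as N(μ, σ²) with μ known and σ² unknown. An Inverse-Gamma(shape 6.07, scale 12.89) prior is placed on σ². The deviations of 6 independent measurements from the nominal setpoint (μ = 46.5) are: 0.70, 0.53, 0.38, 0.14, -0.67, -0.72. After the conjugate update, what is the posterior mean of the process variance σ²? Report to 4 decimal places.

With known mean μ and an Inverse-Gamma(α, β) prior on σ², the Normal likelihood is conjugate: posterior is Inv-Gamma(α + n/2, β + Σ(xᵢ−μ)²/2).
Σ(xᵢ−μ)² = (0.70)² + (0.53)² + (0.38)² + (0.14)² + (-0.67)² + (-0.72)² = 1.9022.
Posterior: Inv-Gamma(6.07 + 6/2, 12.89 + 1.9022/2) = Inv-Gamma(9.07, 13.84110).
E[σ²|data] = β/(α−1) = 13.84110/8.07 = 1.7151.

1.7151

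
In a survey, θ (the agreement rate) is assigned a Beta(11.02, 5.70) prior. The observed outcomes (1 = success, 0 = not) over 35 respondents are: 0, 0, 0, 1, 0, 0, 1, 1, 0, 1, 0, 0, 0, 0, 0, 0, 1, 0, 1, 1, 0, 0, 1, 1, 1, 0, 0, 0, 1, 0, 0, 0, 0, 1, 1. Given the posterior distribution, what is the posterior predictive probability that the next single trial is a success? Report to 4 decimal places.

0.4644

The Beta prior is conjugate to a Binomial/Bernoulli likelihood; the update adds successes to α and failures to β.
Posterior: Beta(α+k, β+n−k) = Beta(11.02+13, 5.70+22) = Beta(24.02, 27.70).
For a single future Bernoulli trial, P(success | data) = α/(α+β) = 0.4644.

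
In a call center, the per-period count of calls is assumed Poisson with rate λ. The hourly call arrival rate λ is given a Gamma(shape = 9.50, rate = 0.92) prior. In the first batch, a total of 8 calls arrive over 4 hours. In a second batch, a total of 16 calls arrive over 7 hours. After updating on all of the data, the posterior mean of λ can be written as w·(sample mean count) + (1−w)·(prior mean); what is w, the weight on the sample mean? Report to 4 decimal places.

0.9228

With a Gamma(shape α, rate β) prior, the Poisson likelihood is conjugate: the posterior is Gamma(α + ΣXᵢ, β + n).
Total number of hours: n = 4 + 7 = 11.
Posterior mean = (α₀+S)/(β₀+n) = [n/(β₀+n)]·(S/n) + [β₀/(β₀+n)]·(α₀/β₀), so only n and β₀ enter the weight.
Weight on data w = n/(β₀+n) = 11/(0.92+11) = 11/11.92 = 0.9228.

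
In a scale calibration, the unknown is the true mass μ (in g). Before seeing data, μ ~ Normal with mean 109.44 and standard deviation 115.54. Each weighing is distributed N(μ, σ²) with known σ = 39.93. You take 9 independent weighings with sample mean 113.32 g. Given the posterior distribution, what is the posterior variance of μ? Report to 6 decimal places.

For Normal data with known variance σ², a Normal(μ₀, σ₀²) prior on μ is conjugate. Posterior precision = 1/σ₀² + n/σ²; posterior mean is the precision-weighted average of μ₀ and x̄.
σ₀² = 115.54² = 13349.4916, σ² = 39.93² = 1594.4049; σ² + n·σ₀² = 1594.4049 + 9·13349.4916 = 121739.8293.
Posterior precision = 1/σ₀² + n/σ² = 1/13349.4916 + 9/1594.4049 = (σ² + n·σ₀²)/(σ₀²σ²) = 121739.8293/(13349.4916·1594.4049); posterior variance σₙ² = σ₀²σ²/(σ² + n·σ₀²) = 13349.4916·1594.4049/121739.8293 = 174.835918.

174.835918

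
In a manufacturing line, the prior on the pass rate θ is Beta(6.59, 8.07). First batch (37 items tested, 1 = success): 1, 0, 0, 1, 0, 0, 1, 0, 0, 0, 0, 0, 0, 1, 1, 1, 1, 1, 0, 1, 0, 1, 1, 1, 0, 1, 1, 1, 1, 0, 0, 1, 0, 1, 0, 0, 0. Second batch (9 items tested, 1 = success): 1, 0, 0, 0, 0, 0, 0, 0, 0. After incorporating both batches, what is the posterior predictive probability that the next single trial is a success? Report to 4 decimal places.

0.4219

The Beta prior is conjugate to a Binomial/Bernoulli likelihood; the update adds successes to α and failures to β.
After batch 1: Beta(6.59+18, 8.07+19) = Beta(24.59, 27.07).
After batch 2: Beta(24.59+1, 27.07+8) = Beta(25.59, 35.07).
For a single future Bernoulli trial, P(success | data) = α/(α+β) = 0.4219.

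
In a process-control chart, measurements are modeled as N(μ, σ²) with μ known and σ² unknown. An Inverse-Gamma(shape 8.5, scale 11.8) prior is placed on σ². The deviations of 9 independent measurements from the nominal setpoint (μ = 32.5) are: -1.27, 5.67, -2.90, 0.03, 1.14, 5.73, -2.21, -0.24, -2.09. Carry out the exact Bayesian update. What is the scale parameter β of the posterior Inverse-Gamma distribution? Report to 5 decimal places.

With known mean μ and an Inverse-Gamma(α, β) prior on σ², the Normal likelihood is conjugate: posterior is Inv-Gamma(α + n/2, β + Σ(xᵢ−μ)²/2).
Σ(xᵢ−μ)² = (-1.27)² + (5.67)² + (-2.90)² + (0.03)² + (1.14)² + (5.73)² + (-2.21)² + (-0.24)² + (-2.09)² = 85.6150.
Posterior: Inv-Gamma(8.5 + 9/2, 11.8 + 85.6150/2) = Inv-Gamma(13.00, 54.60750).
Posterior β = 54.60750.

54.60750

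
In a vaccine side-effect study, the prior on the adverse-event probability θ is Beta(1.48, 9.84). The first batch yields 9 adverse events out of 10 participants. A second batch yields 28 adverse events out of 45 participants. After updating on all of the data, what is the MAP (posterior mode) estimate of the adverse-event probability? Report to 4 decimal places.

The Beta prior is conjugate to a Binomial/Bernoulli likelihood; the update adds successes to α and failures to β.
After batch 1: Beta(1.48+9, 9.84+1) = Beta(10.48, 10.84).
After batch 2: Beta(10.48+28, 10.84+17) = Beta(38.48, 27.84).
Mode of Beta(a,b) for a,b>1 is (a−1)/(a+b−2) = 37.48/64.32 = 0.5827.

0.5827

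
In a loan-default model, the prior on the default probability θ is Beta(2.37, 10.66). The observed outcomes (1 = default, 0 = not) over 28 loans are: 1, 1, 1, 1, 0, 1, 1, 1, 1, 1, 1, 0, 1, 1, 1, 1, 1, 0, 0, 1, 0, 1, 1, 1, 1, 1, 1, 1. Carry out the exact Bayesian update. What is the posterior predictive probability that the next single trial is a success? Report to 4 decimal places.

0.6183

The Beta prior is conjugate to a Binomial/Bernoulli likelihood; the update adds successes to α and failures to β.
Posterior: Beta(α+k, β+n−k) = Beta(2.37+23, 10.66+5) = Beta(25.37, 15.66).
For a single future Bernoulli trial, P(success | data) = α/(α+β) = 0.6183.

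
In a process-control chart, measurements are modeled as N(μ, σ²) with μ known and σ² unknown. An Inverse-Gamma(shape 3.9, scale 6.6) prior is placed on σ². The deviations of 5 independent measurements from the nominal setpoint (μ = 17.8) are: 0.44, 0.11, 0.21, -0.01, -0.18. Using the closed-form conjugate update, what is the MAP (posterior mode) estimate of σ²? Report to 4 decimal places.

0.9110

With known mean μ and an Inverse-Gamma(α, β) prior on σ², the Normal likelihood is conjugate: posterior is Inv-Gamma(α + n/2, β + Σ(xᵢ−μ)²/2).
Σ(xᵢ−μ)² = (0.44)² + (0.11)² + (0.21)² + (-0.01)² + (-0.18)² = 0.2823.
Posterior: Inv-Gamma(3.9 + 5/2, 6.6 + 0.2823/2) = Inv-Gamma(6.40, 6.74115).
Mode = β/(α+1) = 6.74115/7.40 = 0.9110.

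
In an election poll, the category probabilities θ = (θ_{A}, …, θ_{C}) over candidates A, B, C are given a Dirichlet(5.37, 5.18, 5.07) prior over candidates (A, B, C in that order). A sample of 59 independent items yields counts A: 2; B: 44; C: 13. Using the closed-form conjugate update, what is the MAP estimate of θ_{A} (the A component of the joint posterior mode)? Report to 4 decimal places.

The Dirichlet prior is conjugate to the Multinomial likelihood: each posterior αⱼ = prior αⱼ + observed count nⱼ.
Posterior concentration: (7.37, 49.18, 18.07), total = 74.62.
Joint mode component: (α_{A}−1)/(Σα−K) = 6.37/71.62 = 0.0889.

0.0889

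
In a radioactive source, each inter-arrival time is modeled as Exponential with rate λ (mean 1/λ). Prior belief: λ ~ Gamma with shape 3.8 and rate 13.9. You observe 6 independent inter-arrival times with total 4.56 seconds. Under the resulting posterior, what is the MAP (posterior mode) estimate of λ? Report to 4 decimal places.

With a Gamma(shape α, rate β) prior on the exponential rate λ, the posterior after n observations with total T = Σxᵢ is Gamma(α+n, β+T).
Posterior: Gamma(3.8+6, 13.9+4.56) = Gamma(9.8, 18.46).
Mode = (α−1)/β = 0.4767.

0.4767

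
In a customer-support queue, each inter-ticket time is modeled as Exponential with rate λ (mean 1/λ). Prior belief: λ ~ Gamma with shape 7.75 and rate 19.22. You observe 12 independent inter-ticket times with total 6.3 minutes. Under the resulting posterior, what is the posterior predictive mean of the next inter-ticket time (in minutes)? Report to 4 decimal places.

1.3611

With a Gamma(shape α, rate β) prior on the exponential rate λ, the posterior after n observations with total T = Σxᵢ is Gamma(α+n, β+T).
Posterior: Gamma(7.75+12, 19.22+6.3) = Gamma(19.75, 25.52).
The predictive distribution for the next observation is Lomax; its mean is β/(α−1) = 25.52/18.75 = 1.3611.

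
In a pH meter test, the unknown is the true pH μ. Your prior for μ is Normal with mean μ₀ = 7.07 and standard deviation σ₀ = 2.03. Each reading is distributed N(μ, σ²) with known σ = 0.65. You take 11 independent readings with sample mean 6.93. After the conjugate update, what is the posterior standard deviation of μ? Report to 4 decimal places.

For Normal data with known variance σ², a Normal(μ₀, σ₀²) prior on μ is conjugate. Posterior precision = 1/σ₀² + n/σ²; posterior mean is the precision-weighted average of μ₀ and x̄.
σ₀² = 2.03² = 4.1209, σ² = 0.65² = 0.4225; σ² + n·σ₀² = 0.4225 + 11·4.1209 = 45.7524.
Posterior precision = 1/σ₀² + n/σ² = 1/4.1209 + 11/0.4225 = (σ² + n·σ₀²)/(σ₀²σ²) = 45.7524/(4.1209·0.4225); posterior variance σₙ² = σ₀²σ²/(σ² + n·σ₀²) = 4.1209·0.4225/45.7524 = 0.038054.
Posterior SD = √σₙ² = √(4.1209·0.4225/45.7524) = 0.1951.

0.1951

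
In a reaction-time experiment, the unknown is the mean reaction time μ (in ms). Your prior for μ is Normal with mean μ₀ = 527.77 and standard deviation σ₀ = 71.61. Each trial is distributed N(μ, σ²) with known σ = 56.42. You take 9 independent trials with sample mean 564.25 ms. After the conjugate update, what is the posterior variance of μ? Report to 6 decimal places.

For Normal data with known variance σ², a Normal(μ₀, σ₀²) prior on μ is conjugate. Posterior precision = 1/σ₀² + n/σ²; posterior mean is the precision-weighted average of μ₀ and x̄.
σ₀² = 71.61² = 5127.9921, σ² = 56.42² = 3183.2164; σ² + n·σ₀² = 3183.2164 + 9·5127.9921 = 49335.1453.
Posterior precision = 1/σ₀² + n/σ² = 1/5127.9921 + 9/3183.2164 = (σ² + n·σ₀²)/(σ₀²σ²) = 49335.1453/(5127.9921·3183.2164); posterior variance σₙ² = σ₀²σ²/(σ² + n·σ₀²) = 5127.9921·3183.2164/49335.1453 = 330.869778.

330.869778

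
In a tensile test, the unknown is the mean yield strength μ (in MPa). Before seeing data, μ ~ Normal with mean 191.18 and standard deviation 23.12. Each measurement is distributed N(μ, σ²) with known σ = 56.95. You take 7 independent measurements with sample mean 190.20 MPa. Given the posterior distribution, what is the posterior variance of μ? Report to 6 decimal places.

For Normal data with known variance σ², a Normal(μ₀, σ₀²) prior on μ is conjugate. Posterior precision = 1/σ₀² + n/σ²; posterior mean is the precision-weighted average of μ₀ and x̄.
σ₀² = 23.12² = 534.5344, σ² = 56.95² = 3243.3025; σ² + n·σ₀² = 3243.3025 + 7·534.5344 = 6985.0433.
Posterior precision = 1/σ₀² + n/σ² = 1/534.5344 + 7/3243.3025 = (σ² + n·σ₀²)/(σ₀²σ²) = 6985.0433/(534.5344·3243.3025); posterior variance σₙ² = σ₀²σ²/(σ² + n·σ₀²) = 534.5344·3243.3025/6985.0433 = 248.195563.

248.195563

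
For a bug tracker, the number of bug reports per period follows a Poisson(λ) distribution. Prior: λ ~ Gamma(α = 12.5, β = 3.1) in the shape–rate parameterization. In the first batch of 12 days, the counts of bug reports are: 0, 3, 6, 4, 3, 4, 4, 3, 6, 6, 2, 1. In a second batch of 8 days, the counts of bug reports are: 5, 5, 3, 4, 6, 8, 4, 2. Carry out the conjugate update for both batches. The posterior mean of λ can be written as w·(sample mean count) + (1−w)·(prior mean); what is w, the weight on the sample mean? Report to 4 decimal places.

0.8658

With a Gamma(shape α, rate β) prior, the Poisson likelihood is conjugate: the posterior is Gamma(α + ΣXᵢ, β + n).
Total number of days: n = 12 + 8 = 20.
Posterior mean = (α₀+S)/(β₀+n) = [n/(β₀+n)]·(S/n) + [β₀/(β₀+n)]·(α₀/β₀), so only n and β₀ enter the weight.
Weight on data w = n/(β₀+n) = 20/(3.1+20) = 20/23.1 = 0.8658.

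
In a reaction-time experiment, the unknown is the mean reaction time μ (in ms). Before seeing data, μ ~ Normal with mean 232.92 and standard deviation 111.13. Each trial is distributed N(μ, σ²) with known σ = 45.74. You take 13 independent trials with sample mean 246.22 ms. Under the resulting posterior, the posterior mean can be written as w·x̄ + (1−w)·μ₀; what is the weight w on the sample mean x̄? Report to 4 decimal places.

For Normal data with known variance σ², a Normal(μ₀, σ₀²) prior on μ is conjugate. Posterior precision = 1/σ₀² + n/σ²; posterior mean is the precision-weighted average of μ₀ and x̄.
σ₀² = 111.13² = 12349.8769, σ² = 45.74² = 2092.1476. Prior precision 1/σ₀² = 1/12349.8769; data precision n/σ² = 13/2092.1476.
w = (n/σ²)/(1/σ₀² + n/σ²) = n·σ₀²/(σ² + n·σ₀²) = 13·12349.8769/(2092.1476 + 13·12349.8769) = 160548.3997/162640.5473 = 0.9871.

0.9871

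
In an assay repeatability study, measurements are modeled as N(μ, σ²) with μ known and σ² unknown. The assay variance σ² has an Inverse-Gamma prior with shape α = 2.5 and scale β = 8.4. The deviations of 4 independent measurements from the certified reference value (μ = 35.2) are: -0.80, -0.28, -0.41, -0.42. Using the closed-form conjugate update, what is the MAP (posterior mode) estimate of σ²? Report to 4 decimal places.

1.6239

With known mean μ and an Inverse-Gamma(α, β) prior on σ², the Normal likelihood is conjugate: posterior is Inv-Gamma(α + n/2, β + Σ(xᵢ−μ)²/2).
Σ(xᵢ−μ)² = (-0.80)² + (-0.28)² + (-0.41)² + (-0.42)² = 1.0629.
Posterior: Inv-Gamma(2.5 + 4/2, 8.4 + 1.0629/2) = Inv-Gamma(4.50, 8.93145).
Mode = β/(α+1) = 8.93145/5.50 = 1.6239.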